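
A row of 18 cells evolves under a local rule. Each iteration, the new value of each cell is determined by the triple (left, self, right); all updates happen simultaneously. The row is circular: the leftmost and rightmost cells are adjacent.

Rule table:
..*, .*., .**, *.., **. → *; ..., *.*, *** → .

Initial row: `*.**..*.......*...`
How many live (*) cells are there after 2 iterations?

*.******.....***.*
*.*....**...**.*.*
count of *: 8

8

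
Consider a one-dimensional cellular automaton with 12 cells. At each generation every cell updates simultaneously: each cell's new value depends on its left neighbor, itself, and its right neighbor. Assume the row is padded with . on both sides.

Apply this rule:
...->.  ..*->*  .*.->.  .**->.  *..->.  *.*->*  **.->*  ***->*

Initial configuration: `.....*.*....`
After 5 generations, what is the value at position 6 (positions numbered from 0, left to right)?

.

....*.*.....
...*.*......
..*.*.......
.*.*........
*.*.........
position 6 holds .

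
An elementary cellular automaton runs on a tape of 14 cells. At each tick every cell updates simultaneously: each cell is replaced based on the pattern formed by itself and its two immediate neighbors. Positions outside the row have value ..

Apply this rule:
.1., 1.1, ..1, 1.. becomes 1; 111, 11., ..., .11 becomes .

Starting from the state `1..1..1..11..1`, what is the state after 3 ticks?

111111111..111
.........11...
........1..1..

........1..1..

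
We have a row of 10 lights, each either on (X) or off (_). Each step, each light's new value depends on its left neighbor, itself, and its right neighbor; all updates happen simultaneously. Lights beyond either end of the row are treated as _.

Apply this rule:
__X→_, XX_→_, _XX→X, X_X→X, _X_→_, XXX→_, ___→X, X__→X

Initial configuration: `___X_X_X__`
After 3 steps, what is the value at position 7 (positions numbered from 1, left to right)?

step 1: XX__X_X_XX
step 2: X_X__X_XX_
step 3: _X_X__XX_X
position 7 holds X

X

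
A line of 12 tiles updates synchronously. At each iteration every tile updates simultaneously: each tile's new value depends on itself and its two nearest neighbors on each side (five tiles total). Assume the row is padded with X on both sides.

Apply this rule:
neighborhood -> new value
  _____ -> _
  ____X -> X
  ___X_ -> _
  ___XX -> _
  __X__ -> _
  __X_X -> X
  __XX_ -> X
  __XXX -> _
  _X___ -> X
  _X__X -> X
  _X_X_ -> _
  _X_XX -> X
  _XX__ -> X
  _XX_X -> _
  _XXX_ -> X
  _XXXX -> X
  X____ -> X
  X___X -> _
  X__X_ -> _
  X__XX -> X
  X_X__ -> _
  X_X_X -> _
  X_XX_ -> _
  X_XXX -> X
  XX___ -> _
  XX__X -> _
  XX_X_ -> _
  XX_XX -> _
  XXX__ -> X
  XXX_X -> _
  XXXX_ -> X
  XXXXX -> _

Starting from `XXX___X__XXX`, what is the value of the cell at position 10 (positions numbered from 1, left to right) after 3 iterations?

_

_XX____XX_X_
__X_XX_X___X
__XX____X___
position 10 holds _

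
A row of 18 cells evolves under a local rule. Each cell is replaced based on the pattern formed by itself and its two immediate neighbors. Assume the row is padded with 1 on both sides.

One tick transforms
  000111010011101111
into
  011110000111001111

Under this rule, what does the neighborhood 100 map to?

At position 0 the neighborhood is 100; the next row has 0 there.

0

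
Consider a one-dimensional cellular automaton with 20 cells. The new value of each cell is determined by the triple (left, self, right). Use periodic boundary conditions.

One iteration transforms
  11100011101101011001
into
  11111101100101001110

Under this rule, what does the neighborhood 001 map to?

At position 5 the neighborhood is 001; the next row has 1 there.

1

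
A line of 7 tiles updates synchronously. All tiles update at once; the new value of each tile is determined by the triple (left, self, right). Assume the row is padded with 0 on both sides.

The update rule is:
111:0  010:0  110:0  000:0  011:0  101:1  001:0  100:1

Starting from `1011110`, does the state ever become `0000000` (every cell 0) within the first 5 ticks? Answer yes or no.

no

tick 1: 0100001
tick 2: 0010000
tick 3: 0001000
tick 4: 0000100
tick 5: 0000010
tick 5 is 0000010, still not uniform 0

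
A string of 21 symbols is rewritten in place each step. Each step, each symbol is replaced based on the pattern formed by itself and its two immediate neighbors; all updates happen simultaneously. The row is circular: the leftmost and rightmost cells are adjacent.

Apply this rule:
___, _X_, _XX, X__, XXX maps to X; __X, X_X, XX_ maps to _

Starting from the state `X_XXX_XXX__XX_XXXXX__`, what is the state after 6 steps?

X_X_X_X__X_XX_X__X_X_

X_XX__XX_X_X__XXXX_X_
X_X_X_X__X_XX_XXX__X_
X_X_X_XX_X_X__XX_X_X_
X_X_X_X__X_XX_X__X_X_
X_X_X_XX_X_X__XX_X_X_  (repeats step 3; period 2)
step 6: X_X_X_X__X_XX_X__X_X_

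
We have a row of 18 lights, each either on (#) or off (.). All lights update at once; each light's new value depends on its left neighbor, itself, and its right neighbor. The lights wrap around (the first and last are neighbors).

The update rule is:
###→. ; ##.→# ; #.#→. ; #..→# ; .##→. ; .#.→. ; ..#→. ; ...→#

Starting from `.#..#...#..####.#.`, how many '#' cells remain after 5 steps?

7

..#..##..#....#..#
#..#..##..###..#..
.#..#..##...##..#.
..#..#..###..##..#
#..#..#...##..##..
count of #: 7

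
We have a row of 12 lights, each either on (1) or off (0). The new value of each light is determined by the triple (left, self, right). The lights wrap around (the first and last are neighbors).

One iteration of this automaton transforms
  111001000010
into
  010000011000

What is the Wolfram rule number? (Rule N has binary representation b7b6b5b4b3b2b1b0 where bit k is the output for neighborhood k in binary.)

129

position 1: 111 → 1  (bit 7 = 1)
position 2: 110 → 0  (bit 6 = 0)
position 11: 101 → 0  (bit 5 = 0)
position 3: 100 → 0  (bit 4 = 0)
position 0: 011 → 0  (bit 3 = 0)
position 5: 010 → 0  (bit 2 = 0)
position 4: 001 → 0  (bit 1 = 0)
position 7: 000 → 1  (bit 0 = 1)
bits b7..b0 = 10000001 = 129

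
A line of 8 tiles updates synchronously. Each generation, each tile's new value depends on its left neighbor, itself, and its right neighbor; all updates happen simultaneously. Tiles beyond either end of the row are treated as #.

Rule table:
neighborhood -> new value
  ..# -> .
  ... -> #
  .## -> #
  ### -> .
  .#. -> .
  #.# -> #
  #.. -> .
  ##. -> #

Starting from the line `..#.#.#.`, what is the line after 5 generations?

######..

...#.#.#
.#..#.##
#....##.
#.##.###
######..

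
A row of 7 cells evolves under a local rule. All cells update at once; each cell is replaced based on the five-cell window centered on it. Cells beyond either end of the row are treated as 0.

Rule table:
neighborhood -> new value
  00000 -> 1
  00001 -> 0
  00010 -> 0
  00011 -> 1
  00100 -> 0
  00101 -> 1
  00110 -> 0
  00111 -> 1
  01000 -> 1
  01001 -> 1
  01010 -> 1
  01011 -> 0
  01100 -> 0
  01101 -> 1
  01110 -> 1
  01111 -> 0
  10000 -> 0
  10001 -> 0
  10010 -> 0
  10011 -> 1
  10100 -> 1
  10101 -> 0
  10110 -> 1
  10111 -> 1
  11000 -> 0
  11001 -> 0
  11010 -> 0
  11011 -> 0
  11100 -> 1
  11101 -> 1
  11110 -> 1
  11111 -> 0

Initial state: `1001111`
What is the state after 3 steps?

1011011

0111011
1111010
1011011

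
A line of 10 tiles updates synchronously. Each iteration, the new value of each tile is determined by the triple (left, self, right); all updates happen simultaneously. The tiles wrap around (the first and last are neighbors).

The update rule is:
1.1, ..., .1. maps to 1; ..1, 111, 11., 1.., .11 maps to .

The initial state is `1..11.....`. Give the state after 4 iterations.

.1.11....1

1.....111.
1.111....1
.1....11..
.1.11....1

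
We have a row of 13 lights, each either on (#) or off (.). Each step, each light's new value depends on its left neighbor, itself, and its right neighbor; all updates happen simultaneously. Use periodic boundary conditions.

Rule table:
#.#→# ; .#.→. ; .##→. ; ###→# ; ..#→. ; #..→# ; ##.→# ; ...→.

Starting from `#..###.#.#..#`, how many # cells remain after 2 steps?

step 1: ##..###.#.#..
step 2: .##..###.#.#.
count of #: 7

7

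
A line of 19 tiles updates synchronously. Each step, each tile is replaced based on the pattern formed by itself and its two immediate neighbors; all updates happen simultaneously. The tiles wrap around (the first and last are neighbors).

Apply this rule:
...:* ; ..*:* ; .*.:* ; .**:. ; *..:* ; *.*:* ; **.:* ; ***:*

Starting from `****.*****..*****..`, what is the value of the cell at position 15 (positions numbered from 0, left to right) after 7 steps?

step 1: .****.******.******
step 2: *.****.******.*****
step 3: **.****.******.****
step 4: ***.****.******.***
step 5: ****.****.******.**
step 6: *****.****.******.*
step 7: ******.****.******.
position 15 holds *

*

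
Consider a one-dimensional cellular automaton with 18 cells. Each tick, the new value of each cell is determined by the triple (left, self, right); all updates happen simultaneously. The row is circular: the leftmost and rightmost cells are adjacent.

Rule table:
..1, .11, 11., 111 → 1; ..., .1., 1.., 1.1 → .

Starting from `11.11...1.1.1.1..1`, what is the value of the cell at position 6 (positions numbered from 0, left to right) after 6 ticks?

11.11..1........11
11.11.1........111
11.11.........1111
11.11........11111
11.11.......111111
11.11......1111111
position 6 holds .

.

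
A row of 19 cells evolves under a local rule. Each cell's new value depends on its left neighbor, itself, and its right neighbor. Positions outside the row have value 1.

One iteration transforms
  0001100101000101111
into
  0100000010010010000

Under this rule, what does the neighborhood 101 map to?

1

At position 8 the neighborhood is 101; the next row has 1 there.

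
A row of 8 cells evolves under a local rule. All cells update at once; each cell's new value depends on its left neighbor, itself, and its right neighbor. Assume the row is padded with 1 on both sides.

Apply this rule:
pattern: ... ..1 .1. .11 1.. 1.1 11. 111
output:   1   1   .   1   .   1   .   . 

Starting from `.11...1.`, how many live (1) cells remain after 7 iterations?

5

11..11.1
...11.11
.111.11.
11..11.1  (repeats iteration 1; period 3)
iteration 7: 11..11.1
count of 1: 5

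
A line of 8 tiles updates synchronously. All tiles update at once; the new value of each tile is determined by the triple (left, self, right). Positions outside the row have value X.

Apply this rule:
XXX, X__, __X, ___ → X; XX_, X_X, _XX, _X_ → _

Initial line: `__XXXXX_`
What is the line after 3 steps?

_XXX___X

XX_XXX__
X___X_XX
_XXX___X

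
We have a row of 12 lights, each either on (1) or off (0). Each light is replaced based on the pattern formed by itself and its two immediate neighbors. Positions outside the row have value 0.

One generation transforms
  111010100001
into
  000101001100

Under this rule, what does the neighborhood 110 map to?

0

At position 2 the neighborhood is 110; the next row has 0 there.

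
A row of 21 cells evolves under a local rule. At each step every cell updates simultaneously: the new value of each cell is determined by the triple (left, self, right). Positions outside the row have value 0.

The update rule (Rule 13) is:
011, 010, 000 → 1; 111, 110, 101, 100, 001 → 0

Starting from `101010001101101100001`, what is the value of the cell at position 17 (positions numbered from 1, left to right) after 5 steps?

0

101010101001001001101
101010101001001001001
101010101001001001001  (fixed point — unchanged through step 5)
position 17 holds 0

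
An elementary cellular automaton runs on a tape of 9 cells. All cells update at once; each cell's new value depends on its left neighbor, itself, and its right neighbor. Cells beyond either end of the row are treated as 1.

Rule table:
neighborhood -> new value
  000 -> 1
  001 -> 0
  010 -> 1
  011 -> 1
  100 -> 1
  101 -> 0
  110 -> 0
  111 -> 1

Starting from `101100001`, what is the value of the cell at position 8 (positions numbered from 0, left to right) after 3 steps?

step 1: 001011101
step 2: 101011001
step 3: 001010101
position 8 holds 1

1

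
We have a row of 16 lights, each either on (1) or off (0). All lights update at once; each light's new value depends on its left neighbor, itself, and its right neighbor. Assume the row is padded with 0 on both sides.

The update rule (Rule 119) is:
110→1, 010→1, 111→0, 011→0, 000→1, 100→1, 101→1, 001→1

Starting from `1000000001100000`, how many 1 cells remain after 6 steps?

3

1111111110111111
0000000011000001
1111111101111111
0000000110000001
1111111011111111
0000001100000001
count of 1: 3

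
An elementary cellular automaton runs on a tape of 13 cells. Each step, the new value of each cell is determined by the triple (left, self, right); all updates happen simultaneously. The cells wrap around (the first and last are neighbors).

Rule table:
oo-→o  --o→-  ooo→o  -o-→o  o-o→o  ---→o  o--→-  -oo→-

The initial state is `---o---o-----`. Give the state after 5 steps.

oo-o-o-o-oooo
ooooooooo-ooo
oooooooooo-oo
ooooooooooo-o
oooooooooooo-

oooooooooooo-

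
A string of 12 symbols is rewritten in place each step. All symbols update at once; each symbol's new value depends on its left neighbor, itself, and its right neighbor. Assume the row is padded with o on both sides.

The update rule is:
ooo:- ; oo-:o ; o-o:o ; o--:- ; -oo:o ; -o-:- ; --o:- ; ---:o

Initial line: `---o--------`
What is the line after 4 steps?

-o---oooooo-
o--o-o----oo
o---o--oo-o-
o-o----ooo-o

o-o----ooo-o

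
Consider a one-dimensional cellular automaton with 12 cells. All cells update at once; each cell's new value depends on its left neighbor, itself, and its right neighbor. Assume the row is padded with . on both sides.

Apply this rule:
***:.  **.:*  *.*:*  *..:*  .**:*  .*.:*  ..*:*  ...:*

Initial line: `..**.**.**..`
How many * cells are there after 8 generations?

2

generation 1: ************
generation 2: *..........*
generation 3: ************  (repeats generation 1; period 2)
generation 8: *..........*
count of *: 2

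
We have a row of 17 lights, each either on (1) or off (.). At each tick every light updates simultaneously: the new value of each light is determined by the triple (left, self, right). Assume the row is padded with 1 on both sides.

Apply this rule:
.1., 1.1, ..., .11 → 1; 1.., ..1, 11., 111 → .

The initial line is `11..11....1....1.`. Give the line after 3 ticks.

11.11..111...11.1

....1..11.1.11.11
.11.1..1.1111.11.
11.11..111...11.1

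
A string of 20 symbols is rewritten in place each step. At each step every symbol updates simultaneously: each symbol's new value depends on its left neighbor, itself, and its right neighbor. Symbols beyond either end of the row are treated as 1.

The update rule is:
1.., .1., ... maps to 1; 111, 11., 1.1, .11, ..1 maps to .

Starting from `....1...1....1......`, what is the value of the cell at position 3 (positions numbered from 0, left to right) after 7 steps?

1

111.111.1111.111111.
....................
1111111111111111111.
....................  (repeats step 2; period 2)
step 7: 1111111111111111111.
position 3 holds 1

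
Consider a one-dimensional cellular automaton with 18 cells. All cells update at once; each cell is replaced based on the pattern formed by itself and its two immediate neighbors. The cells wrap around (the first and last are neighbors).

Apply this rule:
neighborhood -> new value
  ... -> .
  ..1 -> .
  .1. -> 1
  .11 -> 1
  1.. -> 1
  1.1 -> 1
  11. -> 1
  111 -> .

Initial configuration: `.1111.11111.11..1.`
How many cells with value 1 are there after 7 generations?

11

.1..111...11111.11
111.1.11..1...1111
..1111111.11..1...
..1.....11111.11..
..11....1...11111.
..111...11..1...11
1.1.11..111.11..11
count of 1: 11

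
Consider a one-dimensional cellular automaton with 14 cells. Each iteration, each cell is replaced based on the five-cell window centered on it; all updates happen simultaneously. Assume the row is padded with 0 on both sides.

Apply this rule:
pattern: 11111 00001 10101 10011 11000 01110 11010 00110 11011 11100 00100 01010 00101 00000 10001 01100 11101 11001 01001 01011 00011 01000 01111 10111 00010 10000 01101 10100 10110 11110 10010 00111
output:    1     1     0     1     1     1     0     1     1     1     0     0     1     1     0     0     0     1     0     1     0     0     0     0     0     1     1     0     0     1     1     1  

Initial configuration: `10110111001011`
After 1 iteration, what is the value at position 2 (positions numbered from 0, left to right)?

11011011111100
position 2 holds 0

0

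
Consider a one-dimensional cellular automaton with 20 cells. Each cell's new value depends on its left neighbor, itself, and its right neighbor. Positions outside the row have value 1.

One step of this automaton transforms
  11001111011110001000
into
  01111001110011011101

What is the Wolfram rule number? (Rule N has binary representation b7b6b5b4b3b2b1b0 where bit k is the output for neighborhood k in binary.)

position 0: 111 → 0  (bit 7 = 0)
position 1: 110 → 1  (bit 6 = 1)
position 8: 101 → 1  (bit 5 = 1)
position 2: 100 → 1  (bit 4 = 1)
position 4: 011 → 1  (bit 3 = 1)
position 16: 010 → 1  (bit 2 = 1)
position 3: 001 → 1  (bit 1 = 1)
position 14: 000 → 0  (bit 0 = 0)
bits b7..b0 = 01111110 = 126

126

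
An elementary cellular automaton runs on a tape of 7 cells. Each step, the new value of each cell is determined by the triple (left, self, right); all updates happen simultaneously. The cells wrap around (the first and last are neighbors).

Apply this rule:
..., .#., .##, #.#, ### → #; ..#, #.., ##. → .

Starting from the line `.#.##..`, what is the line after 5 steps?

..#.###

.###..#
###...#
##..#.#
#...###
..#.###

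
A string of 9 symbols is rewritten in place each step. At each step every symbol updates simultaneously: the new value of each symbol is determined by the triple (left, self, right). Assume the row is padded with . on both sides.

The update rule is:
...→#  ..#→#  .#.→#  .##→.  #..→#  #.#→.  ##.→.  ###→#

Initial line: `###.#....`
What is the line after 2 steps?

.#..#####
####.###.

####.###.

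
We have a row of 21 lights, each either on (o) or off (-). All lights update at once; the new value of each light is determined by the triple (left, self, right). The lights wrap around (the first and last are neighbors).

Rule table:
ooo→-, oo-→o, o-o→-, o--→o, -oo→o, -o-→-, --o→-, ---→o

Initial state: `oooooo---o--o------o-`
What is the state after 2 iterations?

-ooo-o-oo--o-o---ooo-

iteration 1: o----ooo--o--ooooo---
iteration 2: -ooo-o-oo--o-o---ooo-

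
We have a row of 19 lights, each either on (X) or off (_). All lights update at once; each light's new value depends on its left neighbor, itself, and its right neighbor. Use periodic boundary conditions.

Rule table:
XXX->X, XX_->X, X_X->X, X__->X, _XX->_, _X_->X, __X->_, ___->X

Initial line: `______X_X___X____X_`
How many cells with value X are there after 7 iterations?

XXXXX_XXXXX_XXXX_XX
XXXXXX_XXXXX_XXXX_X
XXXXXXX_XXXXX_XXXX_
_XXXXXXX_XXXXX_XXXX
X_XXXXXXX_XXXXX_XXX
XX_XXXXXXX_XXXXX_XX
XXX_XXXXXXX_XXXXX_X
count of X: 16

16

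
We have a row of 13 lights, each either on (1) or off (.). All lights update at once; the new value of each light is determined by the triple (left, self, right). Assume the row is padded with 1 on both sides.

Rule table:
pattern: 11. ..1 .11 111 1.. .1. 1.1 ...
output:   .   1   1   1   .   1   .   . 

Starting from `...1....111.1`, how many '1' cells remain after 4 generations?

..11...111..1
.11...111..11
.1...111..111
.1..111..1111
count of 1: 8

8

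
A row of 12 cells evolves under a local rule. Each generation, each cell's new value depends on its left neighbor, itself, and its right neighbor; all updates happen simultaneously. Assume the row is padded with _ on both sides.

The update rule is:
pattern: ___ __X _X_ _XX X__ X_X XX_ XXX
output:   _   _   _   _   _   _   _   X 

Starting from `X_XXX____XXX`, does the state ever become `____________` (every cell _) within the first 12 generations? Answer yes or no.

yes

___X______X_
____________
all cells are _ at generation 2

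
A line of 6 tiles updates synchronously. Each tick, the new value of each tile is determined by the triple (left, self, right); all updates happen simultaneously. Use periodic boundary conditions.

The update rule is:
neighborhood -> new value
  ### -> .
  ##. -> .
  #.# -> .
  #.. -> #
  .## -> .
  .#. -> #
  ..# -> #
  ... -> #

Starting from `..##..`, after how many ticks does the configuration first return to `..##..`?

##..##
..##..

2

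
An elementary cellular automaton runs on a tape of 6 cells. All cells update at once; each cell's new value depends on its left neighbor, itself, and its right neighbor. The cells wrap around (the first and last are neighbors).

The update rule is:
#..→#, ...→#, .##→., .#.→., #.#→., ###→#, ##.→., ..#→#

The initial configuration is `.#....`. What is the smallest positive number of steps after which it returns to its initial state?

#.####
...###
###.#.
.#....

4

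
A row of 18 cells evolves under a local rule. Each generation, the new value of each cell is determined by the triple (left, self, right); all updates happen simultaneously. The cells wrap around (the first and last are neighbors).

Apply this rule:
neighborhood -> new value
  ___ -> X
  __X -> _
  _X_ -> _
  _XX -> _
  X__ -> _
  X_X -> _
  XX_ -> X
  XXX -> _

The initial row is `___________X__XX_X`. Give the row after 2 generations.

_________X_XXX___X

_XXXXXXXXX_____X__
_________X_XXX___X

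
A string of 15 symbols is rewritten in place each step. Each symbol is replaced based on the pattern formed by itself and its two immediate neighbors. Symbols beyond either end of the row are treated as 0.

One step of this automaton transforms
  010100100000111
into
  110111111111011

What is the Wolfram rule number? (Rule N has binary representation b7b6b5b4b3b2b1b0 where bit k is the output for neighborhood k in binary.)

215

position 13: 111 → 1  (bit 7 = 1)
position 14: 110 → 1  (bit 6 = 1)
position 2: 101 → 0  (bit 5 = 0)
position 4: 100 → 1  (bit 4 = 1)
position 12: 011 → 0  (bit 3 = 0)
position 1: 010 → 1  (bit 2 = 1)
position 0: 001 → 1  (bit 1 = 1)
position 8: 000 → 1  (bit 0 = 1)
bits b7..b0 = 11010111 = 215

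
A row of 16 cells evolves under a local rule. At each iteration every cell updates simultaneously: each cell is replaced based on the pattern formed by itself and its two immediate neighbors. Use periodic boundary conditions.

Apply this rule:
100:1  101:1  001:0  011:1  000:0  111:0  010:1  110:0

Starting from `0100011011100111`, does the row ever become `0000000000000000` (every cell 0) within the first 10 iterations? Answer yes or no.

iteration 1: 1110010110010100
iteration 2: 1001011101011110
iteration 3: 1101110011110001
iteration 4: 0011001010001001
iteration 5: 1010101111001101
iteration 6: 0111111000101011
iteration 7: 1100000100111110
iteration 8: 1010000110100001
iteration 9: 0111000101110001
iteration 10: 1100100111001001
iteration 10 is 1100100111001001, still not uniform 0

no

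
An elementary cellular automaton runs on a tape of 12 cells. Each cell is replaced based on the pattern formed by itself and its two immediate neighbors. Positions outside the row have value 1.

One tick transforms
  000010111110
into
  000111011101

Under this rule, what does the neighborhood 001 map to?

At position 3 the neighborhood is 001; the next row has 1 there.

1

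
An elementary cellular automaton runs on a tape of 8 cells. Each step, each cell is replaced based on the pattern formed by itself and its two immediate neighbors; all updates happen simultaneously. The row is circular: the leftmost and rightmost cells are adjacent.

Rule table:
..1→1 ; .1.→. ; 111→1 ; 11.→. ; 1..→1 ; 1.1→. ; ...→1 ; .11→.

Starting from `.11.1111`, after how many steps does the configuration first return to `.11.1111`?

step 1: .....11.
step 2: 11111..1
step 3: 1111.11.
step 4: .11.....
step 5: 1..11111
step 6: .11.1111

6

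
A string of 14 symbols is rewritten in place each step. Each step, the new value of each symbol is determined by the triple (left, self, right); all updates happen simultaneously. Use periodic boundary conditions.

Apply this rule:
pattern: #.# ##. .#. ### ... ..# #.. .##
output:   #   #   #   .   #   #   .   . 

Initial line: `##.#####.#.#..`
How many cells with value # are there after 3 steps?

step 1: .##....#####.#
step 2: #.#.###....###
step 3: ####..#.###...
count of #: 8

8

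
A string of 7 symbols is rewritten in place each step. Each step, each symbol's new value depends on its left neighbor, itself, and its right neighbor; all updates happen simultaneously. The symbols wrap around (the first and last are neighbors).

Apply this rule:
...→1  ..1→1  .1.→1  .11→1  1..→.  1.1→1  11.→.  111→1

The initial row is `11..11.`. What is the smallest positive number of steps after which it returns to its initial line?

1..11.1
..11.11
.11.11.
11.11..
1.11..1
.11..11
11..11.

7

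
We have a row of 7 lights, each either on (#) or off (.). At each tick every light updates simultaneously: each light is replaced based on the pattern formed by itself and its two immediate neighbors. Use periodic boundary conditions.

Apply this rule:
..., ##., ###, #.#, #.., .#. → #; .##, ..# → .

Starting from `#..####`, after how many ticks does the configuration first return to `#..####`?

7

##..###
###..##
####..#
#####..
.#####.
..#####
#..####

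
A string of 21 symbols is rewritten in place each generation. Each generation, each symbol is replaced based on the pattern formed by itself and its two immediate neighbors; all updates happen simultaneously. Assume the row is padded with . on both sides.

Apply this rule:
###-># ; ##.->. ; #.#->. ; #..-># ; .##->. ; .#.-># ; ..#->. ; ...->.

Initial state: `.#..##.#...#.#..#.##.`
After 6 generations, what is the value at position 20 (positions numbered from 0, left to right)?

#

.##....##..#.##.#...#
...#.....#.#....##..#
...##....#.##.....#.#
.....#...#...#....#.#
.....##..##..##...#.#
.......#...#...#..#.#
position 20 holds #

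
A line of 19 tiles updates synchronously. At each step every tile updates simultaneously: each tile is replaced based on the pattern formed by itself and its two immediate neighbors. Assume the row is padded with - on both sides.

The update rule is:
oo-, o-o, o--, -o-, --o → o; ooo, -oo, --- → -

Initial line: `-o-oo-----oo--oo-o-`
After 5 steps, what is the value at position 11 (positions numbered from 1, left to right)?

o

ooo-oo---o-ooo-oooo
--oo-oo-ooo--oo---o
-o-oo-oo--ooo-oo-oo
ooo-oo-ooo--oo-oo-o
--oo-oo--ooo-oo-ooo
position 11 holds o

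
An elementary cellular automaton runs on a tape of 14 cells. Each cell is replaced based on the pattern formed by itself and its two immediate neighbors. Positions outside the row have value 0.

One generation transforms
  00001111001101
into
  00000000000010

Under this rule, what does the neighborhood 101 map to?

At position 12 the neighborhood is 101; the next row has 1 there.

1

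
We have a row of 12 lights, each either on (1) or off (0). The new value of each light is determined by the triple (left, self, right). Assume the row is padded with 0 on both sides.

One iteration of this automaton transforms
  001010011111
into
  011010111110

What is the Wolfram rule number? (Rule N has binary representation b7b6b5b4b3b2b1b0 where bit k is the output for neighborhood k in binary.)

142

position 8: 111 → 1  (bit 7 = 1)
position 11: 110 → 0  (bit 6 = 0)
position 3: 101 → 0  (bit 5 = 0)
position 5: 100 → 0  (bit 4 = 0)
position 7: 011 → 1  (bit 3 = 1)
position 2: 010 → 1  (bit 2 = 1)
position 1: 001 → 1  (bit 1 = 1)
position 0: 000 → 0  (bit 0 = 0)
bits b7..b0 = 10001110 = 142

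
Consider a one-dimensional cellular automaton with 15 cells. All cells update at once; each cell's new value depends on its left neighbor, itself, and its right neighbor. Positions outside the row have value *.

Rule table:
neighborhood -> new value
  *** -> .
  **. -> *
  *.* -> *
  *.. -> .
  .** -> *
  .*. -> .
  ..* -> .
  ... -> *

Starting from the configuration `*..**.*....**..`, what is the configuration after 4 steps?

step 1: *..***..**.**..
step 2: *..*.*..*****..
step 3: *...*...*...*..
step 4: *.*...*...*....

*.*...*...*....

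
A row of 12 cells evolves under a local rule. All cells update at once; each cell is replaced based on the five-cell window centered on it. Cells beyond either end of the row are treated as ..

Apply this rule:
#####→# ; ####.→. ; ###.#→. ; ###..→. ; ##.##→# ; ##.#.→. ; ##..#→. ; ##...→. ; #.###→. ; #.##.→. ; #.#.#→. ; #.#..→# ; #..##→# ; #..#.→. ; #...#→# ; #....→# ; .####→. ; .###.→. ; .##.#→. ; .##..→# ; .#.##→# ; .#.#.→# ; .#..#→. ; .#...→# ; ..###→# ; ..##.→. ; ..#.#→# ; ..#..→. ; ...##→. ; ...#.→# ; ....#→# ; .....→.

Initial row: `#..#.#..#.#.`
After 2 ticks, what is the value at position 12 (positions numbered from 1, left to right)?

.

tick 1: ...###..####
tick 2: .#.#...##...
position 12 holds .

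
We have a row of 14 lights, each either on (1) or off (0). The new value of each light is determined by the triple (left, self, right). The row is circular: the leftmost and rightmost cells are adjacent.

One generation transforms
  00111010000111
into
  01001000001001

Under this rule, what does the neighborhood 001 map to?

1

At position 1 the neighborhood is 001; the next row has 1 there.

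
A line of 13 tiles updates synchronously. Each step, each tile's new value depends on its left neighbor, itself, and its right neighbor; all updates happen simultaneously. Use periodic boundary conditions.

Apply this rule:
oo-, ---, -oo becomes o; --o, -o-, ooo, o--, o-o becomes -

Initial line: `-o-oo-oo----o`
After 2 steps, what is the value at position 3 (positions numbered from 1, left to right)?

-

---oo-oo-oo--
oo-oo-oo-oo-o
position 3 holds -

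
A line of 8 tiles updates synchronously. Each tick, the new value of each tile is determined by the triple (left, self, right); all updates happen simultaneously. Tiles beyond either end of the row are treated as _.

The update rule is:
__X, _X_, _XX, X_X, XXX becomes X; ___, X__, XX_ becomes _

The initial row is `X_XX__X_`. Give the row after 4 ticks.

X_XX____

XXX__XX_
XX__XX__
X__XX___
X_XX____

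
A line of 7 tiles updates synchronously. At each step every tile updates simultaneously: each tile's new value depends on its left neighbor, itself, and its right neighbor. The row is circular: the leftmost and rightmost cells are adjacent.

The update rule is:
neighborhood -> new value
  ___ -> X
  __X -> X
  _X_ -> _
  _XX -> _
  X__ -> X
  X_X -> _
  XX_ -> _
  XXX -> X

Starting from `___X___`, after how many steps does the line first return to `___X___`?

4

XXX_XXX
XX___XX
X_XXX_X
___X___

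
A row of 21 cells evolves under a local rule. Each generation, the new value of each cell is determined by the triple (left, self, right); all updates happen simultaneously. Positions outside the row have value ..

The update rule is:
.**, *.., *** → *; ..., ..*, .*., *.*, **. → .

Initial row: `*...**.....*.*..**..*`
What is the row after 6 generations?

.*..*.*.......*.*.*..
..*....*...........*.
...*....*...........*
....*....*...........
.....*....*..........
......*....*.........

......*....*.........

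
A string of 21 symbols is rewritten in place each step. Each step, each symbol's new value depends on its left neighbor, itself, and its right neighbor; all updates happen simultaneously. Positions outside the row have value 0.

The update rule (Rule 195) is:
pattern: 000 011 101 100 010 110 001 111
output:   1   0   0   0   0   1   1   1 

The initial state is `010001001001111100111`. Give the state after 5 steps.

step 1: 100110010010111101011
step 2: 001010100100011100001
step 3: 110000001001101101110
step 4: 010111110010100100110
step 5: 100011110100001001010

100011110100001001010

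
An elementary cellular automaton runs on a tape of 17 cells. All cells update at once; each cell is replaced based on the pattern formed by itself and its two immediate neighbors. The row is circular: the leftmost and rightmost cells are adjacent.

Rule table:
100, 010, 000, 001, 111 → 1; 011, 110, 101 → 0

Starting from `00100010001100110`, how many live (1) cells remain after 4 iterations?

13

11111111110011001
11111111101100110
01111111000011000
10111110111100111
count of 1: 13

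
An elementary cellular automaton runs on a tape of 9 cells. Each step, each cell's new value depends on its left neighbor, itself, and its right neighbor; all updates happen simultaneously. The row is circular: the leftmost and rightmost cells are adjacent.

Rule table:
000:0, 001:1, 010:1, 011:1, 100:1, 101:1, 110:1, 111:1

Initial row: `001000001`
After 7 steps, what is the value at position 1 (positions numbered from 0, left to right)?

1

step 1: 111100011
step 2: 111110111
step 3: 111111111
step 4: 111111111  (fixed point — unchanged through step 7)
position 1 holds 1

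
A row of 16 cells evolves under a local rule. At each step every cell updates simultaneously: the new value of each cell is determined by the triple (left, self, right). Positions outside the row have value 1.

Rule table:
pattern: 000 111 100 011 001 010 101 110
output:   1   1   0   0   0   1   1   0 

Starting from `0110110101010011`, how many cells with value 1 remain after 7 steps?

11

1001001111110001
0001000111100100
0101010011000100
1111110000010100
1111100111011100
1111000010101000
1110011011111010
count of 1: 11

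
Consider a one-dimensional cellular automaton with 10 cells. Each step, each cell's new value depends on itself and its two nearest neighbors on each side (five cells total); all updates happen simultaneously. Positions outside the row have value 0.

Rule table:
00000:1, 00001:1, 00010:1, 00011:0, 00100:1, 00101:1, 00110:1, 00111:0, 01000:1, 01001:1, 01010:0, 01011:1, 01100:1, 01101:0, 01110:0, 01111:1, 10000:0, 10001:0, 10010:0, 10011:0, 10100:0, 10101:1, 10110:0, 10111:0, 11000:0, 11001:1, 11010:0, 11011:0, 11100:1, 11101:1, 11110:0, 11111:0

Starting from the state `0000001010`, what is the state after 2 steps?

1111111001
0100001101

0100001101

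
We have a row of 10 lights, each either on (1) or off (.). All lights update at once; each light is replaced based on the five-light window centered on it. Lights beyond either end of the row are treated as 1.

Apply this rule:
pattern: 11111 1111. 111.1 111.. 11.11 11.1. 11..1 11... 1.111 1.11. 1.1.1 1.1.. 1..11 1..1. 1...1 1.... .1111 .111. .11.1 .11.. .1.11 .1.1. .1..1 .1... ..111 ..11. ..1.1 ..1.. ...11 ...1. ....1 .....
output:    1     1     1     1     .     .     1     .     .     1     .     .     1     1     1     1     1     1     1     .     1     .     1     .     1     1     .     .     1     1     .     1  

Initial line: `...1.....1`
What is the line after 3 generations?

generation 1: .11..11.11
generation 2: .1.1111..1
generation 3: ..1.111111

..1.111111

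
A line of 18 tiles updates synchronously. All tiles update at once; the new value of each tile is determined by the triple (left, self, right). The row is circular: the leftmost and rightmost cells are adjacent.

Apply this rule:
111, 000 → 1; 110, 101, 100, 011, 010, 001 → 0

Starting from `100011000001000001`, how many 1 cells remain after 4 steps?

001000011100011100
100011001001001001
001000000000000000
100011111111111111
count of 1: 15

15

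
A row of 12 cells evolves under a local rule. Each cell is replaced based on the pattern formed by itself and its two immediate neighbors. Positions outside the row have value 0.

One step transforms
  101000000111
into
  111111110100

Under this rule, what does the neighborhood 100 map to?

1

At position 3 the neighborhood is 100; the next row has 1 there.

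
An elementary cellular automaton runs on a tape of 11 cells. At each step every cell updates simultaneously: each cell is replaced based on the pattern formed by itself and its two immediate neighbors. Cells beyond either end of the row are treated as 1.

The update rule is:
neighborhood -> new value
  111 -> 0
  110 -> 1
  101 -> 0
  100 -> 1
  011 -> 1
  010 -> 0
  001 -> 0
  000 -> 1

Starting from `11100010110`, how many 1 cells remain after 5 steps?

step 1: 00111000110
step 2: 10101110110
step 3: 10001010110
step 4: 11100000110
step 5: 00111110110
count of 1: 7

7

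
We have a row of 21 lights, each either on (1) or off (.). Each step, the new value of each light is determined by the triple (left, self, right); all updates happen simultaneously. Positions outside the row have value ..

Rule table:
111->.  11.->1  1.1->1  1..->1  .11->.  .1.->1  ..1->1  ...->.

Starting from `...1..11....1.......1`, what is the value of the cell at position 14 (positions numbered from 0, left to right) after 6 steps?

1

step 1: ..1111.11..111.....11
step 2: .1...11.111..11...1.1
step 3: 111.1.11..111.11.1111
step 4: ..1111.111..11.11...1
step 5: .1...11..111.11.11.11
step 6: 111.1.111..11.11.11.1
position 14 holds 1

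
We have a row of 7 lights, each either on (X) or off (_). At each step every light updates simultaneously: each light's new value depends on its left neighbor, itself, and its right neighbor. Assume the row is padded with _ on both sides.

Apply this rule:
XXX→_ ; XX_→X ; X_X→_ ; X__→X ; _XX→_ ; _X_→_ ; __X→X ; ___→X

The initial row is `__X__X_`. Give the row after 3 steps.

XX_XX_X
_X__X__
X_XX_XX

X_XX_XX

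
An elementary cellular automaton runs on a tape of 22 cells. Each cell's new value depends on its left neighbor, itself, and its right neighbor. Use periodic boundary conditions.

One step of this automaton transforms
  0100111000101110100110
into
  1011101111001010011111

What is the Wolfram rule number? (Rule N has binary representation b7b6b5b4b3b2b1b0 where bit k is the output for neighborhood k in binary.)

position 5: 111 → 0  (bit 7 = 0)
position 6: 110 → 1  (bit 6 = 1)
position 11: 101 → 0  (bit 5 = 0)
position 2: 100 → 1  (bit 4 = 1)
position 4: 011 → 1  (bit 3 = 1)
position 1: 010 → 0  (bit 2 = 0)
position 0: 001 → 1  (bit 1 = 1)
position 8: 000 → 1  (bit 0 = 1)
bits b7..b0 = 01011011 = 91

91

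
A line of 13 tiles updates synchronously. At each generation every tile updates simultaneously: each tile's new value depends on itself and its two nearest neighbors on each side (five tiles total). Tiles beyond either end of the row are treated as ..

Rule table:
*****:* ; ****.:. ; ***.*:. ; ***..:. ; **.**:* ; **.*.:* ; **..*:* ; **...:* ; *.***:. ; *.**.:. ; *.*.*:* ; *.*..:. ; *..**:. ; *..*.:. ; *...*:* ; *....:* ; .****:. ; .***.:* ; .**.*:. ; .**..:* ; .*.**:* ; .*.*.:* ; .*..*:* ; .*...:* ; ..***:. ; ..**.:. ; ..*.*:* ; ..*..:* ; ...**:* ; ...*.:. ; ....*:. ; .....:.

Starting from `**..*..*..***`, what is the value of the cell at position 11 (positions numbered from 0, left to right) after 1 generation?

generation 1: .**.**.**..*.
position 11 holds *

*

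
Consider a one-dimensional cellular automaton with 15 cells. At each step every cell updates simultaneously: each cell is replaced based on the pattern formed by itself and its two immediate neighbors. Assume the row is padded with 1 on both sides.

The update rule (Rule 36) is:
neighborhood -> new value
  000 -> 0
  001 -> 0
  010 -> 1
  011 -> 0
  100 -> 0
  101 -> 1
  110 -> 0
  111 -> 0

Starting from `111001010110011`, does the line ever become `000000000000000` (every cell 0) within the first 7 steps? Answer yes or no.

step 1: 000001111000000
step 2: 000000000000000
all cells are 0 at step 2

yes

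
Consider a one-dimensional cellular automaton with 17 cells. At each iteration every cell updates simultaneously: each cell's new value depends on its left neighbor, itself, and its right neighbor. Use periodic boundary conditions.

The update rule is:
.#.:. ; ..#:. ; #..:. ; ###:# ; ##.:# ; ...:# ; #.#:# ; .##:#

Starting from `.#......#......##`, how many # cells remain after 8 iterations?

15

#..####...####.##
#..####.#.#######
#..#####.########
#..##############
#..##############  (fixed point — unchanged through iteration 8)
count of #: 15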